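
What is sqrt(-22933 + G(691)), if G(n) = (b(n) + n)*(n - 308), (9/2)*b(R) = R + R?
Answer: 2*sqrt(808523)/3 ≈ 599.45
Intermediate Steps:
b(R) = 4*R/9 (b(R) = 2*(R + R)/9 = 2*(2*R)/9 = 4*R/9)
G(n) = 13*n*(-308 + n)/9 (G(n) = (4*n/9 + n)*(n - 308) = (13*n/9)*(-308 + n) = 13*n*(-308 + n)/9)
sqrt(-22933 + G(691)) = sqrt(-22933 + (13/9)*691*(-308 + 691)) = sqrt(-22933 + (13/9)*691*383) = sqrt(-22933 + 3440489/9) = sqrt(3234092/9) = 2*sqrt(808523)/3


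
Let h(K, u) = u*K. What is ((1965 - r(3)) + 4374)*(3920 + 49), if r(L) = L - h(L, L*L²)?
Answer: 25469073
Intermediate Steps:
h(K, u) = K*u
r(L) = L - L⁴ (r(L) = L - L*L*L² = L - L*L³ = L - L⁴)
((1965 - r(3)) + 4374)*(3920 + 49) = ((1965 - (3 - 1*3⁴)) + 4374)*(3920 + 49) = ((1965 - (3 - 1*81)) + 4374)*3969 = ((1965 - (3 - 81)) + 4374)*3969 = ((1965 - 1*(-78)) + 4374)*3969 = ((1965 + 78) + 4374)*3969 = (2043 + 4374)*3969 = 6417*3969 = 25469073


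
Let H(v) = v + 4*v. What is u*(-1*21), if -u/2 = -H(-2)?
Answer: 420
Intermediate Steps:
H(v) = 5*v
u = -20 (u = -(-2)*5*(-2) = -(-2)*(-10) = -2*10 = -20)
u*(-1*21) = -(-20)*21 = -20*(-21) = 420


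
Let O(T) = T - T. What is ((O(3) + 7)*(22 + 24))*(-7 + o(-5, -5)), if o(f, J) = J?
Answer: -3864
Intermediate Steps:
O(T) = 0
((O(3) + 7)*(22 + 24))*(-7 + o(-5, -5)) = ((0 + 7)*(22 + 24))*(-7 - 5) = (7*46)*(-12) = 322*(-12) = -3864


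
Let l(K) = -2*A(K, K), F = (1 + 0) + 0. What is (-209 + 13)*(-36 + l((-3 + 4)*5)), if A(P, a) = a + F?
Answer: 9408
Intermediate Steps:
F = 1 (F = 1 + 0 = 1)
A(P, a) = 1 + a (A(P, a) = a + 1 = 1 + a)
l(K) = -2 - 2*K (l(K) = -2*(1 + K) = -2 - 2*K)
(-209 + 13)*(-36 + l((-3 + 4)*5)) = (-209 + 13)*(-36 + (-2 - 2*(-3 + 4)*5)) = -196*(-36 + (-2 - 2*5)) = -196*(-36 + (-2 - 10)) = -196*(-36 - 12) = -196*(-48) = 9408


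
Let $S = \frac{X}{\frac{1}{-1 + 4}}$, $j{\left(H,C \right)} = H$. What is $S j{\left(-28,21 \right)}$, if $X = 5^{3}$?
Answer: $-10500$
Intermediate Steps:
$X = 125$
$S = 375$ ($S = \frac{125}{\frac{1}{-1 + 4}} = \frac{125}{\frac{1}{3}} = 125 \frac{1}{\frac{1}{3}} = 125 \cdot 3 = 375$)
$S j{\left(-28,21 \right)} = 375 \left(-28\right) = -10500$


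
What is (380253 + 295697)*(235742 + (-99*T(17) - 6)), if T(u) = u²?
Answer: 140006143750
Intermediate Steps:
(380253 + 295697)*(235742 + (-99*T(17) - 6)) = (380253 + 295697)*(235742 + (-99*17² - 6)) = 675950*(235742 + (-99*289 - 6)) = 675950*(235742 + (-28611 - 6)) = 675950*(235742 - 28617) = 675950*207125 = 140006143750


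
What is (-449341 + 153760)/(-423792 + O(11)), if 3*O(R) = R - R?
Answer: 98527/141264 ≈ 0.69747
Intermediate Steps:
O(R) = 0 (O(R) = (R - R)/3 = (⅓)*0 = 0)
(-449341 + 153760)/(-423792 + O(11)) = (-449341 + 153760)/(-423792 + 0) = -295581/(-423792) = -295581*(-1/423792) = 98527/141264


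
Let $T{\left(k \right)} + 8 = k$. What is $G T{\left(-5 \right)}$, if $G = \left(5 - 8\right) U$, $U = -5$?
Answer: $-195$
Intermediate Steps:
$T{\left(k \right)} = -8 + k$
$G = 15$ ($G = \left(5 - 8\right) \left(-5\right) = \left(-3\right) \left(-5\right) = 15$)
$G T{\left(-5 \right)} = 15 \left(-8 - 5\right) = 15 \left(-13\right) = -195$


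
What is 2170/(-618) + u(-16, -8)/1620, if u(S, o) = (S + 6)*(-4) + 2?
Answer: -96929/27810 ≈ -3.4854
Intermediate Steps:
u(S, o) = -22 - 4*S (u(S, o) = (6 + S)*(-4) + 2 = (-24 - 4*S) + 2 = -22 - 4*S)
2170/(-618) + u(-16, -8)/1620 = 2170/(-618) + (-22 - 4*(-16))/1620 = 2170*(-1/618) + (-22 + 64)*(1/1620) = -1085/309 + 42*(1/1620) = -1085/309 + 7/270 = -96929/27810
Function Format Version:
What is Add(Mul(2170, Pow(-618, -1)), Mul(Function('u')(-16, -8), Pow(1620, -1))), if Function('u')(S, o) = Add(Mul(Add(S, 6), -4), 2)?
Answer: Rational(-96929, 27810) ≈ -3.4854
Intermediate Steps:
Function('u')(S, o) = Add(-22, Mul(-4, S)) (Function('u')(S, o) = Add(Mul(Add(6, S), -4), 2) = Add(Add(-24, Mul(-4, S)), 2) = Add(-22, Mul(-4, S)))
Add(Mul(2170, Pow(-618, -1)), Mul(Function('u')(-16, -8), Pow(1620, -1))) = Add(Mul(2170, Pow(-618, -1)), Mul(Add(-22, Mul(-4, -16)), Pow(1620, -1))) = Add(Mul(2170, Rational(-1, 618)), Mul(Add(-22, 64), Rational(1, 1620))) = Add(Rational(-1085, 309), Mul(42, Rational(1, 1620))) = Add(Rational(-1085, 309), Rational(7, 270)) = Rational(-96929, 27810)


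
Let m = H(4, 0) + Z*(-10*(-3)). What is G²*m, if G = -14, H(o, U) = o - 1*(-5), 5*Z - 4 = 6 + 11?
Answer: 26460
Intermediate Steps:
Z = 21/5 (Z = ⅘ + (6 + 11)/5 = ⅘ + (⅕)*17 = ⅘ + 17/5 = 21/5 ≈ 4.2000)
H(o, U) = 5 + o (H(o, U) = o + 5 = 5 + o)
m = 135 (m = (5 + 4) + 21*(-10*(-3))/5 = 9 + (21/5)*30 = 9 + 126 = 135)
G²*m = (-14)²*135 = 196*135 = 26460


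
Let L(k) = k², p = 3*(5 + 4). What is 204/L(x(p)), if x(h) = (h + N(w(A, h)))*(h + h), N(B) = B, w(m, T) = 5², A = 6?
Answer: 17/657072 ≈ 2.5872e-5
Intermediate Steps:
w(m, T) = 25
p = 27 (p = 3*9 = 27)
x(h) = 2*h*(25 + h) (x(h) = (h + 25)*(h + h) = (25 + h)*(2*h) = 2*h*(25 + h))
204/L(x(p)) = 204/((2*27*(25 + 27))²) = 204/((2*27*52)²) = 204/(2808²) = 204/7884864 = 204*(1/7884864) = 17/657072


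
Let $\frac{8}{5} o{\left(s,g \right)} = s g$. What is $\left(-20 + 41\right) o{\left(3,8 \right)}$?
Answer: $315$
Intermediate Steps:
$o{\left(s,g \right)} = \frac{5 g s}{8}$ ($o{\left(s,g \right)} = \frac{5 s g}{8} = \frac{5 g s}{8}$)
$\left(-20 + 41\right) o{\left(3,8 \right)} = \left(-20 + 41\right) \frac{5}{8} \cdot 8 \cdot 3 = 21 \cdot 15 = 315$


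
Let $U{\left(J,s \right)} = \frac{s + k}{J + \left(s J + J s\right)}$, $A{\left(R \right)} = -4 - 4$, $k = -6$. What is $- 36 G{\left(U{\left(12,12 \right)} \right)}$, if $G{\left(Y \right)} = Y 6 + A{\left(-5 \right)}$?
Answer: $\frac{7092}{25} \approx 283.68$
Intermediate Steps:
$A{\left(R \right)} = -8$
$U{\left(J,s \right)} = \frac{-6 + s}{J + 2 J s}$ ($U{\left(J,s \right)} = \frac{s - 6}{J + \left(s J + J s\right)} = \frac{-6 + s}{J + \left(J s + J s\right)} = \frac{-6 + s}{J + 2 J s}$)
$G{\left(Y \right)} = -8 + 6 Y$ ($G{\left(Y \right)} = Y 6 - 8 = 6 Y - 8 = -8 + 6 Y$)
$- 36 G{\left(U{\left(12,12 \right)} \right)} = - 36 \left(-8 + 6 \frac{-6 + 12}{12 \left(1 + 2 \cdot 12\right)}\right) = - 36 \left(-8 + 6 \cdot \frac{1}{12} \frac{1}{1 + 24} \cdot 6\right) = - 36 \left(-8 + 6 \cdot \frac{1}{12} \cdot \frac{1}{25} \cdot 6\right) = - 36 \left(-8 + 6 \cdot \frac{1}{50}\right) = - 36 \left(-8 + \frac{3}{25}\right) = \left(-36\right) \left(- \frac{197}{25}\right) = \frac{7092}{25}$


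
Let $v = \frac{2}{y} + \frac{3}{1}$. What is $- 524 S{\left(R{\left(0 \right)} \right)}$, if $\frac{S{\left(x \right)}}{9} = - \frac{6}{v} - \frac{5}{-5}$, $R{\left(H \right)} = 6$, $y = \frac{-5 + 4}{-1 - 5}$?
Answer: $- \frac{14148}{5} \approx -2829.6$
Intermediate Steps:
$y = \frac{1}{6}$ ($y = - \frac{1}{-6} = \left(-1\right) \left(- \frac{1}{6}\right) = \frac{1}{6} \approx 0.16667$)
$v = 15$ ($v = 2 \frac{1}{\frac{1}{6}} + \frac{3}{1} = 2 \cdot 6 + 3 \cdot 1 = 12 + 3 = 15$)
$S{\left(x \right)} = \frac{27}{5}$ ($S{\left(x \right)} = 9 \left(- \frac{6}{15} - \frac{5}{-5}\right) = 9 \left(\left(-6\right) \frac{1}{15} - -1\right) = 9 \left(- \frac{2}{5} + 1\right) = 9 \cdot \frac{3}{5} = \frac{27}{5}$)
$- 524 S{\left(R{\left(0 \right)} \right)} = \left(-524\right) \frac{27}{5} = - \frac{14148}{5}$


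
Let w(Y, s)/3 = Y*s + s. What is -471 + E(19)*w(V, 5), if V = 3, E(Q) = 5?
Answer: -171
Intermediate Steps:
w(Y, s) = 3*s + 3*Y*s (w(Y, s) = 3*(Y*s + s) = 3*(s + Y*s) = 3*s + 3*Y*s)
-471 + E(19)*w(V, 5) = -471 + 5*(3*5*(1 + 3)) = -471 + 5*(3*5*4) = -471 + 5*60 = -471 + 300 = -171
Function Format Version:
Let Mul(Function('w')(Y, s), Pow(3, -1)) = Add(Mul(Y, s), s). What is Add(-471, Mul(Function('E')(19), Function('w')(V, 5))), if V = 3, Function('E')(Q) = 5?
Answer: -171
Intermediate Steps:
Function('w')(Y, s) = Add(Mul(3, s), Mul(3, Y, s)) (Function('w')(Y, s) = Mul(3, Add(Mul(Y, s), s)) = Mul(3, Add(s, Mul(Y, s))) = Add(Mul(3, s), Mul(3, Y, s)))
Add(-471, Mul(Function('E')(19), Function('w')(V, 5))) = Add(-471, Mul(5, Mul(3, 5, Add(1, 3)))) = Add(-471, Mul(5, Mul(3, 5, 4))) = Add(-471, Mul(5, 60)) = Add(-471, 300) = -171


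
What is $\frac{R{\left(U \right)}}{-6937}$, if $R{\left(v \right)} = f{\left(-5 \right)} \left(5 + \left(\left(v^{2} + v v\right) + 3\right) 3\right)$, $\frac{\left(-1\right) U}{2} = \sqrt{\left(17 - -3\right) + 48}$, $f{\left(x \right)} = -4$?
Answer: $\frac{6584}{6937} \approx 0.94911$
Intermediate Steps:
$U = - 4 \sqrt{17}$ ($U = - 2 \sqrt{\left(17 - -3\right) + 48} = - 2 \sqrt{\left(17 + 3\right) + 48} = - 2 \sqrt{20 + 48} = - 2 \sqrt{68} = - 2 \cdot 2 \sqrt{17} = - 4 \sqrt{17} \approx -16.492$)
$R{\left(v \right)} = -56 - 24 v^{2}$ ($R{\left(v \right)} = - 4 \left(5 + \left(\left(v^{2} + v v\right) + 3\right) 3\right) = - 4 \left(5 + \left(\left(v^{2} + v^{2}\right) + 3\right) 3\right) = - 4 \left(5 + \left(2 v^{2} + 3\right) 3\right) = - 4 \left(5 + \left(3 + 2 v^{2}\right) 3\right) = - 4 \left(5 + \left(9 + 6 v^{2}\right)\right) = - 4 \left(14 + 6 v^{2}\right) = -56 - 24 v^{2}$)
$\frac{R{\left(U \right)}}{-6937} = \frac{-56 - 24 \left(- 4 \sqrt{17}\right)^{2}}{-6937} = \left(-56 - 6528\right) \left(- \frac{1}{6937}\right) = \left(-6584\right) \left(- \frac{1}{6937}\right) = \frac{6584}{6937}$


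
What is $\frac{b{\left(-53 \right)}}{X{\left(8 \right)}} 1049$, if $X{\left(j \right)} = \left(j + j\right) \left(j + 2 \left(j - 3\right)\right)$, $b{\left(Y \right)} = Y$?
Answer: $- \frac{55597}{288} \approx -193.05$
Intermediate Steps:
$X{\left(j \right)} = 2 j \left(-6 + 3 j\right)$ ($X{\left(j \right)} = 2 j \left(j + 2 \left(-3 + j\right)\right) = 2 j \left(j + \left(-6 + 2 j\right)\right) = 2 j \left(-6 + 3 j\right)$)
$\frac{b{\left(-53 \right)}}{X{\left(8 \right)}} 1049 = - \frac{53}{6 \cdot 8 \left(-2 + 8\right)} 1049 = - \frac{53}{6 \cdot 8 \cdot 6} \cdot 1049 = - \frac{53}{288} \cdot 1049 = \left(-53\right) \frac{1}{288} \cdot 1049 = \left(- \frac{53}{288}\right) 1049 = - \frac{55597}{288}$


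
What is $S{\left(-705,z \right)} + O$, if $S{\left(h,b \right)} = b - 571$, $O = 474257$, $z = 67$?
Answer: $473753$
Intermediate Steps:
$S{\left(h,b \right)} = -571 + b$
$S{\left(-705,z \right)} + O = \left(-571 + 67\right) + 474257 = -504 + 474257 = 473753$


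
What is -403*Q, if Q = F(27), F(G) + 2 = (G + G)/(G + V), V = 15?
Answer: 2015/7 ≈ 287.86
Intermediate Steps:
F(G) = -2 + 2*G/(15 + G) (F(G) = -2 + (G + G)/(G + 15) = -2 + (2*G)/(15 + G) = -2 + 2*G/(15 + G))
Q = -5/7 (Q = -30/(15 + 27) = -30/42 = -30*1/42 = -5/7 ≈ -0.71429)
-403*Q = -403*(-5/7) = 2015/7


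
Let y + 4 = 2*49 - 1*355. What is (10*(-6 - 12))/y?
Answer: 20/29 ≈ 0.68966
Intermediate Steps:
y = -261 (y = -4 + (2*49 - 1*355) = -4 + (98 - 355) = -4 - 257 = -261)
(10*(-6 - 12))/y = (10*(-6 - 12))/(-261) = (10*(-18))*(-1/261) = -180*(-1/261) = 20/29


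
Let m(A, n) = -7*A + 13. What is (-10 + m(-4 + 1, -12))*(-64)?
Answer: -1536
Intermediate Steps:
m(A, n) = 13 - 7*A
(-10 + m(-4 + 1, -12))*(-64) = (-10 + (13 - 7*(-4 + 1)))*(-64) = (-10 + (13 - 7*(-3)))*(-64) = (-10 + (13 + 21))*(-64) = (-10 + 34)*(-64) = 24*(-64) = -1536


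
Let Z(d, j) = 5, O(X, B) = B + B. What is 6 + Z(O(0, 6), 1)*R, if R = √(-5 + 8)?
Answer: 6 + 5*√3 ≈ 14.660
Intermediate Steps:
O(X, B) = 2*B
R = √3 ≈ 1.7320
6 + Z(O(0, 6), 1)*R = 6 + 5*√3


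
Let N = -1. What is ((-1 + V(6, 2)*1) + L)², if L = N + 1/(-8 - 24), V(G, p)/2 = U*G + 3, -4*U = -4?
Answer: 261121/1024 ≈ 255.00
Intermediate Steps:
U = 1 (U = -¼*(-4) = 1)
V(G, p) = 6 + 2*G (V(G, p) = 2*(1*G + 3) = 2*(G + 3) = 2*(3 + G) = 6 + 2*G)
L = -33/32 (L = -1 + 1/(-8 - 24) = -1 + 1/(-32) = -1 - 1/32 = -33/32 ≈ -1.0313)
((-1 + V(6, 2)*1) + L)² = ((-1 + (6 + 2*6)*1) - 33/32)² = ((-1 + (6 + 12)*1) - 33/32)² = ((-1 + 18*1) - 33/32)² = ((-1 + 18) - 33/32)² = (17 - 33/32)² = (511/32)² = 261121/1024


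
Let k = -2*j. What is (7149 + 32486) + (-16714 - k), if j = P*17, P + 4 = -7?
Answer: 22547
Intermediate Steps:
P = -11 (P = -4 - 7 = -11)
j = -187 (j = -11*17 = -187)
k = 374 (k = -2*(-187) = 374)
(7149 + 32486) + (-16714 - k) = (7149 + 32486) + (-16714 - 1*374) = 39635 + (-16714 - 374) = 39635 - 17088 = 22547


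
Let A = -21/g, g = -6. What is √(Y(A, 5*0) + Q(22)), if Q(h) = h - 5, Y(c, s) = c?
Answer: √82/2 ≈ 4.5277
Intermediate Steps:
A = 7/2 (A = -21/(-6) = -21*(-⅙) = 7/2 ≈ 3.5000)
Q(h) = -5 + h
√(Y(A, 5*0) + Q(22)) = √(7/2 + (-5 + 22)) = √(7/2 + 17) = √(41/2) = √82/2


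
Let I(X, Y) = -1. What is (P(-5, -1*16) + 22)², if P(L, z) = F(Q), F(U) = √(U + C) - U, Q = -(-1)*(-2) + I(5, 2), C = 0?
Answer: (25 + I*√3)² ≈ 622.0 + 86.603*I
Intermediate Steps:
Q = -3 (Q = -(-1)*(-2) - 1 = -1*2 - 1 = -2 - 1 = -3)
F(U) = √U - U (F(U) = √(U + 0) - U = √U - U)
P(L, z) = 3 + I*√3 (P(L, z) = √(-3) - 1*(-3) = I*√3 + 3 = 3 + I*√3)
(P(-5, -1*16) + 22)² = ((3 + I*√3) + 22)² = (25 + I*√3)²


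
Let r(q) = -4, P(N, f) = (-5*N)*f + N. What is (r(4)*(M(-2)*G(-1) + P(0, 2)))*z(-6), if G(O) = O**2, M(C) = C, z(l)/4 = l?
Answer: -192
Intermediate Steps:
z(l) = 4*l
P(N, f) = N - 5*N*f (P(N, f) = -5*N*f + N = N - 5*N*f)
(r(4)*(M(-2)*G(-1) + P(0, 2)))*z(-6) = (-4*(-2*(-1)**2 + 0*(1 - 5*2)))*(4*(-6)) = -4*(-2*1 + 0*(1 - 10))*(-24) = -4*(-2 + 0*(-9))*(-24) = -4*(-2 + 0)*(-24) = -4*(-2)*(-24) = 8*(-24) = -192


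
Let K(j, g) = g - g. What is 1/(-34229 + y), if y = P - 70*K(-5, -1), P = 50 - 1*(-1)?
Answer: -1/34178 ≈ -2.9259e-5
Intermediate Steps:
P = 51 (P = 50 + 1 = 51)
K(j, g) = 0
y = 51 (y = 51 - 70*0 = 51 + 0 = 51)
1/(-34229 + y) = 1/(-34229 + 51) = 1/(-34178) = -1/34178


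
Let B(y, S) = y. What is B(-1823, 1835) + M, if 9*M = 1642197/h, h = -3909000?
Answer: -21378868399/11727000 ≈ -1823.0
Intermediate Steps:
M = -547399/11727000 (M = (1642197/(-3909000))/9 = (1642197*(-1/3909000))/9 = (⅑)*(-547399/1303000) = -547399/11727000 ≈ -0.046679)
B(-1823, 1835) + M = -1823 - 547399/11727000 = -21378868399/11727000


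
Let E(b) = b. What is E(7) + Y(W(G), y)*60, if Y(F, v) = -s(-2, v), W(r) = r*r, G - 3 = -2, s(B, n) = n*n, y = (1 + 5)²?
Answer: -77753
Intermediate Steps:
y = 36 (y = 6² = 36)
s(B, n) = n²
G = 1 (G = 3 - 2 = 1)
W(r) = r²
Y(F, v) = -v²
E(7) + Y(W(G), y)*60 = 7 - 1*36²*60 = 7 - 1*1296*60 = 7 - 1296*60 = 7 - 77760 = -77753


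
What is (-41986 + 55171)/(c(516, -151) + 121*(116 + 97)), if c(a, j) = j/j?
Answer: 13185/25774 ≈ 0.51156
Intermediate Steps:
c(a, j) = 1
(-41986 + 55171)/(c(516, -151) + 121*(116 + 97)) = (-41986 + 55171)/(1 + 121*(116 + 97)) = 13185/(1 + 121*213) = 13185/(1 + 25773) = 13185/25774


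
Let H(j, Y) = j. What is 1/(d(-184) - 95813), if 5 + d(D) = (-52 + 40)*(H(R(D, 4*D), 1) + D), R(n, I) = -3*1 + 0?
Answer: -1/93574 ≈ -1.0687e-5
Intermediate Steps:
R(n, I) = -3 (R(n, I) = -3 + 0 = -3)
d(D) = 31 - 12*D (d(D) = -5 + (-52 + 40)*(-3 + D) = -5 - 12*(-3 + D) = -5 + (36 - 12*D) = 31 - 12*D)
1/(d(-184) - 95813) = 1/((31 - 12*(-184)) - 95813) = 1/((31 + 2208) - 95813) = 1/(2239 - 95813) = 1/(-93574) = -1/93574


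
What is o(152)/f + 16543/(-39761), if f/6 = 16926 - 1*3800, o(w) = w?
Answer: -324204209/782854329 ≈ -0.41413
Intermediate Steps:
f = 78756 (f = 6*(16926 - 1*3800) = 6*(16926 - 3800) = 6*13126 = 78756)
o(152)/f + 16543/(-39761) = 152/78756 + 16543/(-39761) = 152*(1/78756) + 16543*(-1/39761) = 38/19689 - 16543/39761 = -324204209/782854329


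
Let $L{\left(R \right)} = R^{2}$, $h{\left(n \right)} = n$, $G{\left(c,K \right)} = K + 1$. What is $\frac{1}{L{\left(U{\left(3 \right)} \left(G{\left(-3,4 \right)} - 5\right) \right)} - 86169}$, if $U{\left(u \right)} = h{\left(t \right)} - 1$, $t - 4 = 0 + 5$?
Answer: $- \frac{1}{86169} \approx -1.1605 \cdot 10^{-5}$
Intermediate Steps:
$G{\left(c,K \right)} = 1 + K$
$t = 9$ ($t = 4 + \left(0 + 5\right) = 4 + 5 = 9$)
$U{\left(u \right)} = 8$ ($U{\left(u \right)} = 9 - 1 = 8$)
$\frac{1}{L{\left(U{\left(3 \right)} \left(G{\left(-3,4 \right)} - 5\right) \right)} - 86169} = \frac{1}{\left(8 \left(\left(1 + 4\right) - 5\right)\right)^{2} - 86169} = \frac{1}{\left(8 \left(5 - 5\right)\right)^{2} - 86169} = \frac{1}{\left(8 \cdot 0\right)^{2} - 86169} = \frac{1}{0^{2} - 86169} = \frac{1}{0 - 86169} = \frac{1}{-86169} = - \frac{1}{86169}$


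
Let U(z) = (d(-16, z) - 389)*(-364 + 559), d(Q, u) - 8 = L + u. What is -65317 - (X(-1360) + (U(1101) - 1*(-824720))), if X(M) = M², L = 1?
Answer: -2880232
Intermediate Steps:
d(Q, u) = 9 + u (d(Q, u) = 8 + (1 + u) = 9 + u)
U(z) = -74100 + 195*z (U(z) = ((9 + z) - 389)*(-364 + 559) = (-380 + z)*195 = -74100 + 195*z)
-65317 - (X(-1360) + (U(1101) - 1*(-824720))) = -65317 - ((-1360)² + ((-74100 + 195*1101) - 1*(-824720))) = -65317 - (1849600 + ((-74100 + 214695) + 824720)) = -65317 - (1849600 + (140595 + 824720)) = -65317 - (1849600 + 965315) = -65317 - 1*2814915 = -65317 - 2814915 = -2880232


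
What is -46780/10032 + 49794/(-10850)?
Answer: -125887051/13605900 ≈ -9.2524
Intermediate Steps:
-46780/10032 + 49794/(-10850) = -46780*1/10032 + 49794*(-1/10850) = -11695/2508 - 24897/5425 = -125887051/13605900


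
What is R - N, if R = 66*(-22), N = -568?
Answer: -884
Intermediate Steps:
R = -1452
R - N = -1452 - 1*(-568) = -1452 + 568 = -884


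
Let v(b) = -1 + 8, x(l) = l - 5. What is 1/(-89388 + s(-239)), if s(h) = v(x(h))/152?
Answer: -152/13586969 ≈ -1.1187e-5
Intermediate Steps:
x(l) = -5 + l
v(b) = 7
s(h) = 7/152
1/(-89388 + s(-239)) = 1/(-89388 + 7/152) = 1/(-13586969/152) = -152/13586969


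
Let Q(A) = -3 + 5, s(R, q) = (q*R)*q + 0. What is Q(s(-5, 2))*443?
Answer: 886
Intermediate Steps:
s(R, q) = R*q² (s(R, q) = (R*q)*q + 0 = R*q² + 0 = R*q²)
Q(A) = 2
Q(s(-5, 2))*443 = 2*443 = 886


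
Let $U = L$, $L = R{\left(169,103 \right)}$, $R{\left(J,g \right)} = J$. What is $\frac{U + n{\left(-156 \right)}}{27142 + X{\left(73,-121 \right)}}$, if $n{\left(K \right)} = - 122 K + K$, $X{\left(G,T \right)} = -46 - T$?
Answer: $\frac{19045}{27217} \approx 0.69975$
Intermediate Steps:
$n{\left(K \right)} = - 121 K$
$L = 169$
$U = 169$
$\frac{U + n{\left(-156 \right)}}{27142 + X{\left(73,-121 \right)}} = \frac{169 - -18876}{27142 - -75} = \frac{169 + 18876}{27142 + \left(-46 + 121\right)} = \frac{19045}{27142 + 75} = \frac{19045}{27217}$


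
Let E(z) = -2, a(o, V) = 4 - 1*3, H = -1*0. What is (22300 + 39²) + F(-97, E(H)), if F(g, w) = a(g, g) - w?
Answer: 23824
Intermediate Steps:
H = 0
a(o, V) = 1 (a(o, V) = 4 - 3 = 1)
F(g, w) = 1 - w
(22300 + 39²) + F(-97, E(H)) = (22300 + 39²) + (1 - 1*(-2)) = (22300 + 1521) + (1 + 2) = 23821 + 3 = 23824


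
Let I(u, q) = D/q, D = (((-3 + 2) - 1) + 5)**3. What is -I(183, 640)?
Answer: -27/640 ≈ -0.042188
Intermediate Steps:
D = 27 (D = ((-1 - 1) + 5)**3 = (-2 + 5)**3 = 3**3 = 27)
I(u, q) = 27/q
-I(183, 640) = -27/640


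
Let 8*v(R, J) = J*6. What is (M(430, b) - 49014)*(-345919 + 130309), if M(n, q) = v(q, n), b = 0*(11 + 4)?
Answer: 10498374315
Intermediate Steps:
b = 0 (b = 0*15 = 0)
v(R, J) = 3*J/4 (v(R, J) = (J*6)/8 = (6*J)/8 = 3*J/4)
M(n, q) = 3*n/4
(M(430, b) - 49014)*(-345919 + 130309) = ((¾)*430 - 49014)*(-345919 + 130309) = (645/2 - 49014)*(-215610) = -97383/2*(-215610) = 10498374315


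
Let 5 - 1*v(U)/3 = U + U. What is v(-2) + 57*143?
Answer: 8178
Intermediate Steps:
v(U) = 15 - 6*U (v(U) = 15 - 3*(U + U) = 15 - 6*U)
v(-2) + 57*143 = (15 - 6*(-2)) + 57*143 = (15 + 12) + 8151 = 27 + 8151 = 8178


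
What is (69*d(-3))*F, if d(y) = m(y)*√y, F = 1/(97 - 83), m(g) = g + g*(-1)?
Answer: 0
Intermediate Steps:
m(g) = 0 (m(g) = g - g = 0)
F = 1/14 ≈ 0.071429
d(y) = 0 (d(y) = 0*√y = 0)
(69*d(-3))*F = (69*0)*(1/14) = 0*(1/14) = 0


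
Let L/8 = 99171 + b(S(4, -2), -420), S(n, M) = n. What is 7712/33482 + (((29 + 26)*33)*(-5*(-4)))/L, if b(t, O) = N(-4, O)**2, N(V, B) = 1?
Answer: 916739039/3320476904 ≈ 0.27609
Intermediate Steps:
b(t, O) = 1 (b(t, O) = 1**2 = 1)
L = 793376 (L = 8*(99171 + 1) = 8*99172 = 793376)
7712/33482 + (((29 + 26)*33)*(-5*(-4)))/L = 7712/33482 + (((29 + 26)*33)*(-5*(-4)))/793376 = 7712*(1/33482) + ((55*33)*20)*(1/793376) = 3856/16741 + (1815*20)*(1/793376) = 3856/16741 + 36300*(1/793376) = 3856/16741 + 9075/198344 = 916739039/3320476904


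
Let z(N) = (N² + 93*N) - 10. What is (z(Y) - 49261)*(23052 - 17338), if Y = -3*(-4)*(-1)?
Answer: -287088502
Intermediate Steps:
Y = -12 (Y = 12*(-1) = -12)
z(N) = -10 + N² + 93*N
(z(Y) - 49261)*(23052 - 17338) = ((-10 + (-12)² + 93*(-12)) - 49261)*(23052 - 17338) = ((-10 + 144 - 1116) - 49261)*5714 = (-982 - 49261)*5714 = -50243*5714 = -287088502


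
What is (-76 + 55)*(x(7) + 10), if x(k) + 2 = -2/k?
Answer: -162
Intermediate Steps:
x(k) = -2 - 2/k
(-76 + 55)*(x(7) + 10) = (-76 + 55)*((-2 - 2/7) + 10) = -21*((-2 - 2*⅐) + 10) = -21*((-2 - 2/7) + 10) = -21*(-16/7 + 10) = -21*54/7 = -162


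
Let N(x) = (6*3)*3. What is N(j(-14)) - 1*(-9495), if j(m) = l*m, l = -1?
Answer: 9549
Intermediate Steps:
j(m) = -m
N(x) = 54 (N(x) = 18*3 = 54)
N(j(-14)) - 1*(-9495) = 54 - 1*(-9495) = 54 + 9495 = 9549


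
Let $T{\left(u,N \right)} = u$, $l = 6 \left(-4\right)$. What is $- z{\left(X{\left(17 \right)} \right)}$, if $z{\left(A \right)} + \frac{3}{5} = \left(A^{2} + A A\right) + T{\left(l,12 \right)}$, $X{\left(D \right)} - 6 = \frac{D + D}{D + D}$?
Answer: $- \frac{367}{5} \approx -73.4$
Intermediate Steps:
$l = -24$
$X{\left(D \right)} = 7$ ($X{\left(D \right)} = 6 + \frac{D + D}{D + D} = 6 + \frac{2 D}{2 D} = 6 + 2 D \frac{1}{2 D} = 6 + 1 = 7$)
$z{\left(A \right)} = - \frac{123}{5} + 2 A^{2}$ ($z{\left(A \right)} = - \frac{3}{5} - \left(24 - A^{2} - A A\right) = - \frac{3}{5} + \left(\left(A^{2} + A^{2}\right) - 24\right) = - \frac{3}{5} + \left(2 A^{2} - 24\right) = - \frac{3}{5} + \left(-24 + 2 A^{2}\right) = - \frac{123}{5} + 2 A^{2}$)
$- z{\left(X{\left(17 \right)} \right)} = - (- \frac{123}{5} + 2 \cdot 7^{2}) = - (- \frac{123}{5} + 2 \cdot 49) = - (- \frac{123}{5} + 98) = \left(-1\right) \frac{367}{5} = - \frac{367}{5}$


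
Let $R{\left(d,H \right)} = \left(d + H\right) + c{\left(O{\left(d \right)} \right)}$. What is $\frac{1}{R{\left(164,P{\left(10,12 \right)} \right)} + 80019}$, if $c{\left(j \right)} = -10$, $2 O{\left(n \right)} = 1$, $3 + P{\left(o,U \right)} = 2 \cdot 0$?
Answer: $\frac{1}{80170} \approx 1.2473 \cdot 10^{-5}$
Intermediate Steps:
$P{\left(o,U \right)} = -3$ ($P{\left(o,U \right)} = -3 + 2 \cdot 0 = -3 + 0 = -3$)
$O{\left(n \right)} = \frac{1}{2}$ ($O{\left(n \right)} = \frac{1}{2} \cdot 1 = \frac{1}{2}$)
$R{\left(d,H \right)} = -10 + H + d$ ($R{\left(d,H \right)} = \left(d + H\right) - 10 = \left(H + d\right) - 10 = -10 + H + d$)
$\frac{1}{R{\left(164,P{\left(10,12 \right)} \right)} + 80019} = \frac{1}{\left(-10 - 3 + 164\right) + 80019} = \frac{1}{151 + 80019} = \frac{1}{80170}$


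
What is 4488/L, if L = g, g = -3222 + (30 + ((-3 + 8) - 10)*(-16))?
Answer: -561/389 ≈ -1.4422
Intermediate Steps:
g = -3112 (g = -3222 + (30 + (5 - 10)*(-16)) = -3222 + (30 - 5*(-16)) = -3222 + (30 + 80) = -3222 + 110 = -3112)
L = -3112
4488/L = 4488/(-3112) = 4488*(-1/3112) = -561/389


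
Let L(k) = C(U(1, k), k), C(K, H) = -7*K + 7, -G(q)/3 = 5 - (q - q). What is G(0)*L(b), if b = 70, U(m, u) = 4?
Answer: 315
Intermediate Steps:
G(q) = -15 (G(q) = -3*(5 - (q - q)) = -3*(5 - 1*0) = -3*(5 + 0) = -3*5 = -15)
C(K, H) = 7 - 7*K
L(k) = -21 (L(k) = 7 - 7*4 = 7 - 28 = -21)
G(0)*L(b) = -15*(-21) = 315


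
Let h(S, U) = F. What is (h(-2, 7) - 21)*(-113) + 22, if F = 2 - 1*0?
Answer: 2169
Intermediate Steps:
F = 2 (F = 2 + 0 = 2)
h(S, U) = 2
(h(-2, 7) - 21)*(-113) + 22 = (2 - 21)*(-113) + 22 = -19*(-113) + 22 = 2147 + 22 = 2169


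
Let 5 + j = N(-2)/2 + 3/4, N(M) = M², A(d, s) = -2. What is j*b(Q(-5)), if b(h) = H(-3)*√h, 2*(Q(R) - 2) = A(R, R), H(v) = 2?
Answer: -9/2 ≈ -4.5000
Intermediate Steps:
Q(R) = 1 (Q(R) = 2 + (½)*(-2) = 2 - 1 = 1)
j = -9/4 (j = -5 + ((-2)²/2 + 3/4) = -5 + (4*(½) + 3*(¼)) = -5 + (2 + ¾) = -5 + 11/4 = -9/4 ≈ -2.2500)
b(h) = 2*√h
j*b(Q(-5)) = -9*√1/2 = -9/2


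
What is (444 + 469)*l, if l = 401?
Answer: 366113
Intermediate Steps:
(444 + 469)*l = (444 + 469)*401 = 913*401 = 366113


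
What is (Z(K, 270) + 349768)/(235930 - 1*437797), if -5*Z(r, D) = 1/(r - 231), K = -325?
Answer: -324118347/187063420 ≈ -1.7327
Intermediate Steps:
Z(r, D) = -1/(5*(-231 + r)) (Z(r, D) = -1/(5*(r - 231)) = -1/(5*(-231 + r)))
(Z(K, 270) + 349768)/(235930 - 1*437797) = (-1/(-1155 + 5*(-325)) + 349768)/(235930 - 1*437797) = (-1/(-1155 - 1625) + 349768)/(235930 - 437797) = (-1/(-2780) + 349768)/(-201867) = (-1*(-1/2780) + 349768)*(-1/201867) = (1/2780 + 349768)*(-1/201867) = (972355041/2780)*(-1/201867) = -324118347/187063420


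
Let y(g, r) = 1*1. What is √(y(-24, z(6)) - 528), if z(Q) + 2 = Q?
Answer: I*√527 ≈ 22.956*I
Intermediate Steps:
z(Q) = -2 + Q
y(g, r) = 1
√(y(-24, z(6)) - 528) = √(1 - 528) = √(-527) = I*√527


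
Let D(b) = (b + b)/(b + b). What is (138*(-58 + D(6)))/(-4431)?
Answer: 2622/1477 ≈ 1.7752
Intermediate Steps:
D(b) = 1 (D(b) = (2*b)/((2*b)) = (2*b)*(1/(2*b)) = 1)
(138*(-58 + D(6)))/(-4431) = (138*(-58 + 1))/(-4431) = (138*(-57))*(-1/4431) = -7866*(-1/4431) = 2622/1477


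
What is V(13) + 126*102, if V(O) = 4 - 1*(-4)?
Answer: 12860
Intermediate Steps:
V(O) = 8 (V(O) = 4 + 4 = 8)
V(13) + 126*102 = 8 + 126*102 = 8 + 12852 = 12860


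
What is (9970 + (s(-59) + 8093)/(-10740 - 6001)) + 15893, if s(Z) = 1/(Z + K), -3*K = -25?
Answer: 65810587283/2544632 ≈ 25863.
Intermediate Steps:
K = 25/3 (K = -⅓*(-25) = 25/3 ≈ 8.3333)
s(Z) = 1/(25/3 + Z) (s(Z) = 1/(Z + 25/3) = 1/(25/3 + Z))
(9970 + (s(-59) + 8093)/(-10740 - 6001)) + 15893 = (9970 + (3/(25 + 3*(-59)) + 8093)/(-10740 - 6001)) + 15893 = (9970 + (3/(25 - 177) + 8093)/(-16741)) + 15893 = (9970 + (3/(-152) + 8093)*(-1/16741)) + 15893 = (9970 + (3*(-1/152) + 8093)*(-1/16741)) + 15893 = (9970 + (-3/152 + 8093)*(-1/16741)) + 15893 = (9970 + (1230133/152)*(-1/16741)) + 15893 = (9970 - 1230133/2544632) + 15893 = 25368750907/2544632 + 15893 = 65810587283/2544632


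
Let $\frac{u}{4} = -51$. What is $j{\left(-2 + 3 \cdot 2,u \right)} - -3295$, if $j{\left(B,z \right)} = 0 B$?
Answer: $3295$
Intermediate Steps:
$u = -204$ ($u = 4 \left(-51\right) = -204$)
$j{\left(B,z \right)} = 0$
$j{\left(-2 + 3 \cdot 2,u \right)} - -3295 = 0 - -3295 = 0 + 3295 = 3295$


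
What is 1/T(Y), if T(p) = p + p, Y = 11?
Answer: 1/22 ≈ 0.045455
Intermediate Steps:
T(p) = 2*p
1/T(Y) = 1/(2*11) = 1/22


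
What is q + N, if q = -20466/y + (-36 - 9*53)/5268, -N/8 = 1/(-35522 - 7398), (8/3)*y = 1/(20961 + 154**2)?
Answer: -22971002183190539/9420940 ≈ -2.4383e+9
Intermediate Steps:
y = 3/357416 (y = 3/(8*(20961 + 154**2)) = 3/(8*(20961 + 23716)) = (3/8)/44677 = (3/8)*(1/44677) = 3/357416 ≈ 8.3936e-6)
N = 1/5365 (N = -8/(-35522 - 7398) = -8/(-42920) = -8*(-1/42920) = 1/5365 ≈ 0.00018639)
q = -4281640667883/1756 (q = -20466/3/357416 + (-36 - 9*53)/5268 = -20466*357416/3 + (-36 - 477)*(1/5268) = -2438291952 - 513*1/5268 = -2438291952 - 171/1756 = -4281640667883/1756 ≈ -2.4383e+9)
q + N = -4281640667883/1756 + 1/5365 = -22971002183190539/9420940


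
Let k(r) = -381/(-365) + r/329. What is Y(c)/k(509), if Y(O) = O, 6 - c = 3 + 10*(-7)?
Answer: 8766205/311134 ≈ 28.175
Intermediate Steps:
c = 73 (c = 6 - (3 + 10*(-7)) = 6 - (3 - 70) = 6 - 1*(-67) = 6 + 67 = 73)
k(r) = 381/365 + r/329 (k(r) = -381*(-1/365) + r*(1/329) = 381/365 + r/329)
Y(c)/k(509) = 73/(381/365 + (1/329)*509) = 73/(381/365 + 509/329) = 73/(311134/120085) = 73*(120085/311134) = 8766205/311134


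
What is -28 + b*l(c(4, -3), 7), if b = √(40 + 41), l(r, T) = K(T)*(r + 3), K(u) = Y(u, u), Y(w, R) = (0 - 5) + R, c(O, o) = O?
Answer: 98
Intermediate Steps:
Y(w, R) = -5 + R
K(u) = -5 + u
l(r, T) = (-5 + T)*(3 + r) (l(r, T) = (-5 + T)*(r + 3) = (-5 + T)*(3 + r))
b = 9 (b = √81 = 9)
-28 + b*l(c(4, -3), 7) = -28 + 9*((-5 + 7)*(3 + 4)) = -28 + 9*(2*7) = -28 + 9*14 = -28 + 126 = 98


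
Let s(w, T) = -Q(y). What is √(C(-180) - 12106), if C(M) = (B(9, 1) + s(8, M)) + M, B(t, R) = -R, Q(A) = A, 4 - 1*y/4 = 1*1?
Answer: 7*I*√251 ≈ 110.9*I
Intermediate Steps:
y = 12 (y = 16 - 4 = 12)
s(w, T) = -12 (s(w, T) = -1*12 = -12)
C(M) = -13 + M (C(M) = (-1*1 - 12) + M = (-1 - 12) + M = -13 + M)
√(C(-180) - 12106) = √((-13 - 180) - 12106) = √(-193 - 12106) = √(-12299) = 7*I*√251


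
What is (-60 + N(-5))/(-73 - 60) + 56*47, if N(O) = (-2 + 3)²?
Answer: 350115/133 ≈ 2632.4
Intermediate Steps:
N(O) = 1 (N(O) = 1² = 1)
(-60 + N(-5))/(-73 - 60) + 56*47 = (-60 + 1)/(-73 - 60) + 56*47 = -59/(-133) + 2632 = -59*(-1/133) + 2632 = 59/133 + 2632 = 350115/133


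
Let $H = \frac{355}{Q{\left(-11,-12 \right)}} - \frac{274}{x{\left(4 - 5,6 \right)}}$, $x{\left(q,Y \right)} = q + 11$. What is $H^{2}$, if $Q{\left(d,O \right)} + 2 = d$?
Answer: $\frac{12645136}{4225} \approx 2992.9$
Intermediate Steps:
$x{\left(q,Y \right)} = 11 + q$
$Q{\left(d,O \right)} = -2 + d$
$H = - \frac{3556}{65}$ ($H = \frac{355}{-2 - 11} - \frac{274}{11 + \left(4 - 5\right)} = \frac{355}{-13} - \frac{274}{11 - 1} = 355 \left(- \frac{1}{13}\right) - \frac{274}{10} = - \frac{355}{13} - \frac{137}{5} = - \frac{3556}{65} \approx -54.708$)
$H^{2} = \left(- \frac{3556}{65}\right)^{2} = \frac{12645136}{4225}$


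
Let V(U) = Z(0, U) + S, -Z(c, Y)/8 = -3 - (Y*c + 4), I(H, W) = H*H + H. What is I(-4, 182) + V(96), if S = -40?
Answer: 28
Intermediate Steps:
I(H, W) = H + H² (I(H, W) = H² + H = H + H²)
Z(c, Y) = 56 + 8*Y*c (Z(c, Y) = -8*(-3 - (Y*c + 4)) = -8*(-3 - (4 + Y*c)) = -8*(-3 + (-4 - Y*c)) = -8*(-7 - Y*c) = 56 + 8*Y*c)
V(U) = 16 (V(U) = (56 + 8*U*0) - 40 = (56 + 0) - 40 = 56 - 40 = 16)
I(-4, 182) + V(96) = -4*(1 - 4) + 16 = -4*(-3) + 16 = 12 + 16 = 28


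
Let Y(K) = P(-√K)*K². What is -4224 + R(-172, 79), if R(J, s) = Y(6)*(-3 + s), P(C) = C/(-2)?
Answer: -4224 + 1368*√6 ≈ -873.10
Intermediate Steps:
P(C) = -C/2 (P(C) = C*(-½) = -C/2)
Y(K) = K^(5/2)/2 (Y(K) = (-(-1)*√K/2)*K² = (√K/2)*K² = K^(5/2)/2)
R(J, s) = 18*√6*(-3 + s) (R(J, s) = (6^(5/2)/2)*(-3 + s) = ((36*√6)/2)*(-3 + s) = (18*√6)*(-3 + s) = 18*√6*(-3 + s))
-4224 + R(-172, 79) = -4224 + 18*√6*(-3 + 79) = -4224 + 18*√6*76 = -4224 + 1368*√6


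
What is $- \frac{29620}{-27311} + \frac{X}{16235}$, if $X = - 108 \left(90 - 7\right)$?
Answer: $\frac{236064896}{443394085} \approx 0.5324$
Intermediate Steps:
$X = -8964$ ($X = \left(-108\right) 83 = -8964$)
$- \frac{29620}{-27311} + \frac{X}{16235} = - \frac{29620}{-27311} - \frac{8964}{16235} = \left(-29620\right) \left(- \frac{1}{27311}\right) - \frac{8964}{16235} = \frac{29620}{27311} - \frac{8964}{16235} = \frac{236064896}{443394085}$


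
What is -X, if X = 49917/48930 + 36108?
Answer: -84134017/2330 ≈ -36109.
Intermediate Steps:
X = 84134017/2330 (X = 49917*(1/48930) + 36108 = 2377/2330 + 36108 = 84134017/2330 ≈ 36109.)
-X = -1*84134017/2330 = -84134017/2330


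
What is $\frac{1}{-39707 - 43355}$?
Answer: $- \frac{1}{83062} \approx -1.2039 \cdot 10^{-5}$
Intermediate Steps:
$\frac{1}{-39707 - 43355} = \frac{1}{-83062} = - \frac{1}{83062}$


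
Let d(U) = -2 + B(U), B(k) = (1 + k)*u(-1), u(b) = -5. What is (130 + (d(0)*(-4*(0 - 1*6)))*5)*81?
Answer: -57510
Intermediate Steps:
B(k) = -5 - 5*k (B(k) = (1 + k)*(-5) = -5 - 5*k)
d(U) = -7 - 5*U (d(U) = -2 + (-5 - 5*U) = -7 - 5*U)
(130 + (d(0)*(-4*(0 - 1*6)))*5)*81 = (130 + ((-7 - 5*0)*(-4*(0 - 1*6)))*5)*81 = (130 + ((-7 + 0)*(-4*(0 - 6)))*5)*81 = (130 - (-28)*(-6)*5)*81 = (130 - 7*24*5)*81 = (130 - 168*5)*81 = (130 - 840)*81 = -710*81 = -57510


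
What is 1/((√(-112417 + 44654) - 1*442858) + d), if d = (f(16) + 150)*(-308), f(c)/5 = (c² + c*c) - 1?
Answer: -1275998/1628170963767 - I*√67763/1628170963767 ≈ -7.837e-7 - 1.5988e-10*I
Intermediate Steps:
f(c) = -5 + 10*c² (f(c) = 5*((c² + c*c) - 1) = 5*((c² + c²) - 1) = 5*(2*c² - 1) = 5*(-1 + 2*c²) = -5 + 10*c²)
d = -833140 (d = ((-5 + 10*16²) + 150)*(-308) = ((-5 + 10*256) + 150)*(-308) = ((-5 + 2560) + 150)*(-308) = (2555 + 150)*(-308) = 2705*(-308) = -833140)
1/((√(-112417 + 44654) - 1*442858) + d) = 1/((√(-112417 + 44654) - 1*442858) - 833140) = 1/((√(-67763) - 442858) - 833140) = 1/((I*√67763 - 442858) - 833140) = 1/((-442858 + I*√67763) - 833140) = 1/(-1275998 + I*√67763)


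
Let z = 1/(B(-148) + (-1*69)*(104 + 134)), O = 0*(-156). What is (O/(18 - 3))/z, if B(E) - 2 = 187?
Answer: 0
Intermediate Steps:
B(E) = 189 (B(E) = 2 + 187 = 189)
O = 0
z = -1/16233 (z = 1/(189 + (-1*69)*(104 + 134)) = 1/(189 - 69*238) = 1/(189 - 16422) = 1/(-16233) = -1/16233 ≈ -6.1603e-5)
(O/(18 - 3))/z = (0/(18 - 3))/(-1/16233) = (0/15)*(-16233) = ((1/15)*0)*(-16233) = 0*(-16233) = 0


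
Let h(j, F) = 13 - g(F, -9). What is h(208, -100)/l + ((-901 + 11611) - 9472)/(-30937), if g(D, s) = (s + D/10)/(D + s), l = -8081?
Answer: -1133716228/27250206773 ≈ -0.041604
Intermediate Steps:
g(D, s) = (s + D/10)/(D + s) (g(D, s) = (s + D*(1/10))/(D + s) = (s + D/10)/(D + s))
h(j, F) = 13 - (-9 + F/10)/(-9 + F) (h(j, F) = 13 - (-9 + F/10)/(F - 9) = 13 - (-9 + F/10)/(-9 + F))
h(208, -100)/l + ((-901 + 11611) - 9472)/(-30937) = (3*(-360 + 43*(-100))/(10*(-9 - 100)))/(-8081) + ((-901 + 11611) - 9472)/(-30937) = ((3/10)*(-360 - 4300)/(-109))*(-1/8081) + (10710 - 9472)*(-1/30937) = ((3/10)*(-1/109)*(-4660))*(-1/8081) + 1238*(-1/30937) = (1398/109)*(-1/8081) - 1238/30937 = -1398/880829 - 1238/30937 = -1133716228/27250206773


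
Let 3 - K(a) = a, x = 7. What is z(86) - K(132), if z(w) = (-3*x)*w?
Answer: -1677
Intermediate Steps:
z(w) = -21*w (z(w) = (-3*7)*w = -21*w)
K(a) = 3 - a
z(86) - K(132) = -21*86 - (3 - 1*132) = -1806 - (3 - 132) = -1806 - 1*(-129) = -1806 + 129 = -1677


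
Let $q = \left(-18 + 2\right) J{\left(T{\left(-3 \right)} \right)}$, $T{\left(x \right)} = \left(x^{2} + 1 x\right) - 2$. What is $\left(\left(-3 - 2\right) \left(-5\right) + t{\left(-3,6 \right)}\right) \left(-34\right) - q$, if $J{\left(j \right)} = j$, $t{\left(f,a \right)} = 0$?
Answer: $-786$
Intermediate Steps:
$T{\left(x \right)} = -2 + x + x^{2}$ ($T{\left(x \right)} = \left(x^{2} + x\right) - 2 = \left(x + x^{2}\right) - 2 = -2 + x + x^{2}$)
$q = -64$ ($q = \left(-18 + 2\right) \left(-2 - 3 + \left(-3\right)^{2}\right) = - 16 \left(-2 - 3 + 9\right) = \left(-16\right) 4 = -64$)
$\left(\left(-3 - 2\right) \left(-5\right) + t{\left(-3,6 \right)}\right) \left(-34\right) - q = \left(\left(-3 - 2\right) \left(-5\right) + 0\right) \left(-34\right) - -64 = \left(\left(-5\right) \left(-5\right) + 0\right) \left(-34\right) + 64 = \left(25 + 0\right) \left(-34\right) + 64 = 25 \left(-34\right) + 64 = -850 + 64 = -786$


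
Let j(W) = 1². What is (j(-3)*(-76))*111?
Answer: -8436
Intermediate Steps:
j(W) = 1
(j(-3)*(-76))*111 = (1*(-76))*111 = -76*111 = -8436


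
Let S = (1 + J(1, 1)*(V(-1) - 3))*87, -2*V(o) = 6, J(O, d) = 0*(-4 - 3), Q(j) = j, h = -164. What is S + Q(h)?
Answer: -77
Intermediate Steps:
J(O, d) = 0 (J(O, d) = 0*(-7) = 0)
V(o) = -3 (V(o) = -½*6 = -3)
S = 87 (S = (1 + 0*(-3 - 3))*87 = (1 + 0*(-6))*87 = (1 + 0)*87 = 1*87 = 87)
S + Q(h) = 87 - 164 = -77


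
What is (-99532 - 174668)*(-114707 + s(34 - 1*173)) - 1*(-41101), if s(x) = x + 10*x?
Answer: 31871952301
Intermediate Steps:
s(x) = 11*x
(-99532 - 174668)*(-114707 + s(34 - 1*173)) - 1*(-41101) = (-99532 - 174668)*(-114707 + 11*(34 - 1*173)) - 1*(-41101) = -274200*(-114707 + 11*(34 - 173)) + 41101 = -274200*(-114707 + 11*(-139)) + 41101 = -274200*(-114707 - 1529) + 41101 = -274200*(-116236) + 41101 = 31871911200 + 41101 = 31871952301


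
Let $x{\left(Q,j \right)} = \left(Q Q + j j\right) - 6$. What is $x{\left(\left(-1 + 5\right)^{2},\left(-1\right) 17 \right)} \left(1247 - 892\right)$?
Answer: $191345$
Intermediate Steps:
$x{\left(Q,j \right)} = -6 + Q^{2} + j^{2}$ ($x{\left(Q,j \right)} = \left(Q^{2} + j^{2}\right) - 6 = -6 + Q^{2} + j^{2}$)
$x{\left(\left(-1 + 5\right)^{2},\left(-1\right) 17 \right)} \left(1247 - 892\right) = \left(-6 + \left(\left(-1 + 5\right)^{2}\right)^{2} + \left(\left(-1\right) 17\right)^{2}\right) \left(1247 - 892\right) = \left(-6 + \left(4^{2}\right)^{2} + \left(-17\right)^{2}\right) 355 = \left(-6 + 16^{2} + 289\right) 355 = \left(-6 + 256 + 289\right) 355 = 539 \cdot 355 = 191345$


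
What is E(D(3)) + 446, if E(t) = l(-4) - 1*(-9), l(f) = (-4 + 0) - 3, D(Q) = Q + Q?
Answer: 448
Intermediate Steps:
D(Q) = 2*Q
l(f) = -7 (l(f) = -4 - 3 = -7)
E(t) = 2 (E(t) = -7 - 1*(-9) = -7 + 9 = 2)
E(D(3)) + 446 = 2 + 446 = 448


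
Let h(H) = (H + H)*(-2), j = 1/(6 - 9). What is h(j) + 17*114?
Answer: 5818/3 ≈ 1939.3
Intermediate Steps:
j = -⅓ (j = 1/(-3) = -⅓ ≈ -0.33333)
h(H) = -4*H (h(H) = (2*H)*(-2) = -4*H)
h(j) + 17*114 = -4*(-⅓) + 17*114 = 4/3 + 1938 = 5818/3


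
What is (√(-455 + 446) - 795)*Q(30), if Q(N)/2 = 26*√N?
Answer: 156*√30*(-265 + I) ≈ -2.2643e+5 + 854.45*I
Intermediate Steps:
Q(N) = 52*√N (Q(N) = 2*(26*√N) = 52*√N)
(√(-455 + 446) - 795)*Q(30) = (√(-455 + 446) - 795)*(52*√30) = (√(-9) - 795)*(52*√30) = (3*I - 795)*(52*√30) = (-795 + 3*I)*(52*√30) = 52*√30*(-795 + 3*I)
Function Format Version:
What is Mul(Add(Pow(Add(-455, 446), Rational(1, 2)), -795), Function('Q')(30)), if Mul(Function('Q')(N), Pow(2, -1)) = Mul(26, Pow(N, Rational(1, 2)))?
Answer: Mul(156, Pow(30, Rational(1, 2)), Add(-265, I)) ≈ Add(-2.2643e+5, Mul(854.45, I))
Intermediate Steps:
Function('Q')(N) = Mul(52, Pow(N, Rational(1, 2))) (Function('Q')(N) = Mul(2, Mul(26, Pow(N, Rational(1, 2)))) = Mul(52, Pow(N, Rational(1, 2))))
Mul(Add(Pow(Add(-455, 446), Rational(1, 2)), -795), Function('Q')(30)) = Mul(Add(Pow(Add(-455, 446), Rational(1, 2)), -795), Mul(52, Pow(30, Rational(1, 2)))) = Mul(Add(Pow(-9, Rational(1, 2)), -795), Mul(52, Pow(30, Rational(1, 2)))) = Mul(Add(Mul(3, I), -795), Mul(52, Pow(30, Rational(1, 2)))) = Mul(Add(-795, Mul(3, I)), Mul(52, Pow(30, Rational(1, 2)))) = Mul(52, Pow(30, Rational(1, 2)), Add(-795, Mul(3, I)))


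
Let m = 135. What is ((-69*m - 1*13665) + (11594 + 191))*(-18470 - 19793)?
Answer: 428354285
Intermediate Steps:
((-69*m - 1*13665) + (11594 + 191))*(-18470 - 19793) = ((-69*135 - 1*13665) + (11594 + 191))*(-18470 - 19793) = ((-9315 - 13665) + 11785)*(-38263) = (-22980 + 11785)*(-38263) = -11195*(-38263) = 428354285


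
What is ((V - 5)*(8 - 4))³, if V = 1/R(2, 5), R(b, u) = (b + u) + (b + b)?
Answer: -10077696/1331 ≈ -7571.5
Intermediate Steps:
R(b, u) = u + 3*b (R(b, u) = (b + u) + 2*b = u + 3*b)
V = 1/11 (V = 1/(5 + 3*2) = 1/(5 + 6) = 1/11 ≈ 0.090909)
((V - 5)*(8 - 4))³ = ((1/11 - 5)*(8 - 4))³ = (-54/11*4)³ = (-216/11)³ = -10077696/1331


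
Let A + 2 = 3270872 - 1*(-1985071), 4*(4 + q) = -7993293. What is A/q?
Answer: -21023764/7993309 ≈ -2.6302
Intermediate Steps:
q = -7993309/4 (q = -4 + (¼)*(-7993293) = -4 - 7993293/4 = -7993309/4 ≈ -1.9983e+6)
A = 5255941 (A = -2 + (3270872 - 1*(-1985071)) = -2 + (3270872 + 1985071) = -2 + 5255943 = 5255941)
A/q = 5255941/(-7993309/4) = 5255941*(-4/7993309) = -21023764/7993309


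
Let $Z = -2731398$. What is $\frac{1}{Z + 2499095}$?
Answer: $- \frac{1}{232303} \approx -4.3047 \cdot 10^{-6}$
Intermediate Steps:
$\frac{1}{Z + 2499095} = \frac{1}{-2731398 + 2499095} = \frac{1}{-232303} = - \frac{1}{232303}$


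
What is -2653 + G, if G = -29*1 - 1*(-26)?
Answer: -2656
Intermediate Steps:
G = -3 (G = -29 + 26 = -3)
-2653 + G = -2653 - 3 = -2656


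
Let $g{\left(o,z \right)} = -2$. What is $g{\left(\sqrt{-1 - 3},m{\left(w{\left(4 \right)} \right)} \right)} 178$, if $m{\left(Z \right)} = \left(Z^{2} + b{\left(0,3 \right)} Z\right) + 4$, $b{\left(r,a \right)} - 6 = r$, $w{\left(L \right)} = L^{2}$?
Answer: $-356$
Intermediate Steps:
$b{\left(r,a \right)} = 6 + r$
$m{\left(Z \right)} = 4 + Z^{2} + 6 Z$ ($m{\left(Z \right)} = \left(Z^{2} + \left(6 + 0\right) Z\right) + 4 = \left(Z^{2} + 6 Z\right) + 4 = 4 + Z^{2} + 6 Z$)
$g{\left(\sqrt{-1 - 3},m{\left(w{\left(4 \right)} \right)} \right)} 178 = \left(-2\right) 178 = -356$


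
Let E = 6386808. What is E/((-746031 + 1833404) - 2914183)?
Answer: -3193404/913405 ≈ -3.4962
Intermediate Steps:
E/((-746031 + 1833404) - 2914183) = 6386808/((-746031 + 1833404) - 2914183) = 6386808/(1087373 - 2914183) = 6386808/(-1826810) = 6386808*(-1/1826810) = -3193404/913405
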